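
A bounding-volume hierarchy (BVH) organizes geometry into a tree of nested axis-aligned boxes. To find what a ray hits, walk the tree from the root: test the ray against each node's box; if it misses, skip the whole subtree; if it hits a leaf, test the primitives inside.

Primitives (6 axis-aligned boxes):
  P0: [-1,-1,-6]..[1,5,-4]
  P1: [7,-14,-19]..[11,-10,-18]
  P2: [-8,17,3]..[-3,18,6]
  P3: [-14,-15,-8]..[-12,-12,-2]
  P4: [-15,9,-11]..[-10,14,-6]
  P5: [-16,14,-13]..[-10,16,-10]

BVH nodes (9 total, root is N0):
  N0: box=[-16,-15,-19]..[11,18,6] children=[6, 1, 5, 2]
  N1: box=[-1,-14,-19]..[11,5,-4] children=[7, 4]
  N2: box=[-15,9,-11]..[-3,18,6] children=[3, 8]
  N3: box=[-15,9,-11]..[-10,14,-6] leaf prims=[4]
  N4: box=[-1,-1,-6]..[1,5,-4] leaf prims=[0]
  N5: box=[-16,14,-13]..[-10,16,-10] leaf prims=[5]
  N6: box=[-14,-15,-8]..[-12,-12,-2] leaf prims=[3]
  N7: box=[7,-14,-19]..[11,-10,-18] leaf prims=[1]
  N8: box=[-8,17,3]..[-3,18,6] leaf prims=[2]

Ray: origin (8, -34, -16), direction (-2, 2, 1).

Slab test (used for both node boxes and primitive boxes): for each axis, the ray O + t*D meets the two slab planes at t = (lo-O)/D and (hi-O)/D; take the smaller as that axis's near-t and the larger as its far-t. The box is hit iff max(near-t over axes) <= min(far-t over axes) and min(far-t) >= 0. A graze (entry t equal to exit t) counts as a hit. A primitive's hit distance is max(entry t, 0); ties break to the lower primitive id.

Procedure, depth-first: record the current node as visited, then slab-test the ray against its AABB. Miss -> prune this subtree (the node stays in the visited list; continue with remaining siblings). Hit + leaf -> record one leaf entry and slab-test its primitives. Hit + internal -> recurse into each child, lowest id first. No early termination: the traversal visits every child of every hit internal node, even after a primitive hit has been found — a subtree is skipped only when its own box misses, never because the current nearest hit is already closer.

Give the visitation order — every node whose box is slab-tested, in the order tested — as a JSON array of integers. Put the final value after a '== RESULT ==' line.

Walk:
N0 x:[-3/2,12] y:[19/2,26] z:[-3,22] -> hit [19/2,12], descend [1, 2, 5, 6]
  N1 x:[-3/2,9/2] y:[10,39/2] z:[-3,12] -> miss, prune
  N2 x:[11/2,23/2] y:[43/2,26] z:[5,22] -> miss, prune
  N5 x:[9,12] y:[24,25] z:[3,6] -> miss, prune
  N6 x:[10,11] y:[19/2,11] z:[8,14] -> hit [10,11] leaf, test {P3@t=10}

Visited [0, 1, 2, 5, 6]. Tests: 5 box, 1 leaf. Nearest: P3.

== RESULT ==
[0, 1, 2, 5, 6]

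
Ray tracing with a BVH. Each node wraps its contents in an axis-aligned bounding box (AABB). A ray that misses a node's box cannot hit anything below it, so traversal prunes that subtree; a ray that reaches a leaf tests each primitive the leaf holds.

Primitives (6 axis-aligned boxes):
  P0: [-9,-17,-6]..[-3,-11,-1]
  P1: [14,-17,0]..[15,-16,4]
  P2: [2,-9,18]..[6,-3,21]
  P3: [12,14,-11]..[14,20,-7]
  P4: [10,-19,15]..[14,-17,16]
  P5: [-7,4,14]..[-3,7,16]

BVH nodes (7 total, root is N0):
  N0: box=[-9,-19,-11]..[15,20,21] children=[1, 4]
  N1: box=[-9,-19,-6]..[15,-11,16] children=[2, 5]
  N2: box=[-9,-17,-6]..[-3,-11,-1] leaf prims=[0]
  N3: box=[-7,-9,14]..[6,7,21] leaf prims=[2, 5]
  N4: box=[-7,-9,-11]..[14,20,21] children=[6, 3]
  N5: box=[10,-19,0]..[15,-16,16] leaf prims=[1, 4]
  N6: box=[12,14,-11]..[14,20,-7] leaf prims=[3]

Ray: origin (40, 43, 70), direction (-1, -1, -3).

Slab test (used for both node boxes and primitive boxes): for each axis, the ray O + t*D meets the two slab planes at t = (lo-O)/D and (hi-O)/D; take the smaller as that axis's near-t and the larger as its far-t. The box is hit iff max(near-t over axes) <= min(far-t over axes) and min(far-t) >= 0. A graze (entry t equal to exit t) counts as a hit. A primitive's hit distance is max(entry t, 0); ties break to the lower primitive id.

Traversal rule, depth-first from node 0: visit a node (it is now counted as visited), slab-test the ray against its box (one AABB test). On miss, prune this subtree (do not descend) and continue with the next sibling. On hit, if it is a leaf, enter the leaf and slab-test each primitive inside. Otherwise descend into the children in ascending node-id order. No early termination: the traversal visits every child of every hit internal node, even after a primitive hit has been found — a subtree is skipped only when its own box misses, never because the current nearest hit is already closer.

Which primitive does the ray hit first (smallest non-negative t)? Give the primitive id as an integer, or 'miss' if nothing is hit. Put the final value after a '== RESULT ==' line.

Traverse from the root:
N0 x:[25,49] y:[23,62] z:[49/3,27] -> hit [25,27], descend [1, 4]
  N1 x:[25,49] y:[54,62] z:[18,76/3] -> miss, prune
  N4 x:[26,47] y:[23,52] z:[49/3,27] -> hit [26,27], descend [3, 6]
    N3 x:[34,47] y:[36,52] z:[49/3,56/3] -> miss, prune
    N6 x:[26,28] y:[23,29] z:[77/3,27] -> hit [26,27] leaf, test {P3@t=26}

Summary -> nodes [0, 1, 4, 3, 6]; box-tests=5; leaf-entries=1; first=P3

== RESULT ==
3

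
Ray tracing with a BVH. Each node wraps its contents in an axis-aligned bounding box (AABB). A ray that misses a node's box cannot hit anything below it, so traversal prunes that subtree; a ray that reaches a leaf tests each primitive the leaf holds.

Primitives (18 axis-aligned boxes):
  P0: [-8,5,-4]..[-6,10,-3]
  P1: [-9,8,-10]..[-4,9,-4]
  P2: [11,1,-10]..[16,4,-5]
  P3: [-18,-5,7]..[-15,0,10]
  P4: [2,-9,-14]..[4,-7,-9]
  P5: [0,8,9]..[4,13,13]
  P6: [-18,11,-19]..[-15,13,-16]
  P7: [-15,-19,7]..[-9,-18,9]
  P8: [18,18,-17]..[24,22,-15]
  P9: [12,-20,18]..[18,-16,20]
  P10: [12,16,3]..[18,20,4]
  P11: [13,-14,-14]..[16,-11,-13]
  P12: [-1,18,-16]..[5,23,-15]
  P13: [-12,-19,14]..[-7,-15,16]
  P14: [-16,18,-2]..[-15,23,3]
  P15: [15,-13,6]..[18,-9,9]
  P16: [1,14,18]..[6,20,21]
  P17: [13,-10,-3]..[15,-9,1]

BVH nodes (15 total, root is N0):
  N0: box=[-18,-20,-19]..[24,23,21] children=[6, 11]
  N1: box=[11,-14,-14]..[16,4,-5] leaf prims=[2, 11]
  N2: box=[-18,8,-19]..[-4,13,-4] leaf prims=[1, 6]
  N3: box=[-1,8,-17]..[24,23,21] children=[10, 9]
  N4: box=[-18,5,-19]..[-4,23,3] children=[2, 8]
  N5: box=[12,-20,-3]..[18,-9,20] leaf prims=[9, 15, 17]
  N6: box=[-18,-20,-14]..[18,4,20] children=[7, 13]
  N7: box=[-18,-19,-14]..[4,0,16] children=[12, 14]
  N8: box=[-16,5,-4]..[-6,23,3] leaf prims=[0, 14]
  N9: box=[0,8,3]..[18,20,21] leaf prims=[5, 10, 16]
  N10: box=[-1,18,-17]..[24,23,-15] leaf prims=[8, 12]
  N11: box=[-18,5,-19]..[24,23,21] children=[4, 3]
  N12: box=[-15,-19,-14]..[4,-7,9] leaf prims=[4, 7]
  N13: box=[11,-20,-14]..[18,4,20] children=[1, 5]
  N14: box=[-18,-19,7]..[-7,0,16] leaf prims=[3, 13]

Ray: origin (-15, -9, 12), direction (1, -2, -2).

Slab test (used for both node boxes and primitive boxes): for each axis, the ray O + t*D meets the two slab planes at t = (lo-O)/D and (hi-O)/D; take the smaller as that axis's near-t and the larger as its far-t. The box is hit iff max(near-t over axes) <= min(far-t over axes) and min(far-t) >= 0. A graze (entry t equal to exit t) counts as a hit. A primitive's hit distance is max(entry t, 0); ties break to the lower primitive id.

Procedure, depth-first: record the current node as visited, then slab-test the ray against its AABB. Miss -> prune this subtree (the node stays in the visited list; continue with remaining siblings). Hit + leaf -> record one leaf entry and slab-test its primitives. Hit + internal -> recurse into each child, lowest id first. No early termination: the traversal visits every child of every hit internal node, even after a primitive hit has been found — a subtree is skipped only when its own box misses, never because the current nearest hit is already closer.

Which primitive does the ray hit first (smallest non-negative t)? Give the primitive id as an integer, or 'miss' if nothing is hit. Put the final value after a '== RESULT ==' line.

Traverse from the root:
N0 x:[-3,39] y:[-16,11/2] z:[-9/2,31/2] -> hit [-3,11/2], descend [6, 11]
  N6 x:[-3,33] y:[-13/2,11/2] z:[-4,13] -> hit [-3,11/2], descend [7, 13]
    N7 x:[-3,19] y:[-9/2,5] z:[-2,13] -> hit [-2,5], descend [12, 14]
      N12 x:[0,19] y:[-1,5] z:[3/2,13] -> hit [3/2,5] leaf, test {P4(miss), P7(miss)}
      N14 x:[-3,8] y:[-9/2,5] z:[-2,5/2] -> hit [-2,5/2] leaf, test {P3(miss), P13(miss)}
    N13 x:[26,33] y:[-13/2,11/2] z:[-4,13] -> miss, prune
  N11 x:[-3,39] y:[-16,-7] z:[-9/2,31/2] -> miss, prune

Visited [0, 6, 7, 12, 14, 13, 11]. Tests: 7 box, 2 leaf. Nearest: miss.

== RESULT ==
miss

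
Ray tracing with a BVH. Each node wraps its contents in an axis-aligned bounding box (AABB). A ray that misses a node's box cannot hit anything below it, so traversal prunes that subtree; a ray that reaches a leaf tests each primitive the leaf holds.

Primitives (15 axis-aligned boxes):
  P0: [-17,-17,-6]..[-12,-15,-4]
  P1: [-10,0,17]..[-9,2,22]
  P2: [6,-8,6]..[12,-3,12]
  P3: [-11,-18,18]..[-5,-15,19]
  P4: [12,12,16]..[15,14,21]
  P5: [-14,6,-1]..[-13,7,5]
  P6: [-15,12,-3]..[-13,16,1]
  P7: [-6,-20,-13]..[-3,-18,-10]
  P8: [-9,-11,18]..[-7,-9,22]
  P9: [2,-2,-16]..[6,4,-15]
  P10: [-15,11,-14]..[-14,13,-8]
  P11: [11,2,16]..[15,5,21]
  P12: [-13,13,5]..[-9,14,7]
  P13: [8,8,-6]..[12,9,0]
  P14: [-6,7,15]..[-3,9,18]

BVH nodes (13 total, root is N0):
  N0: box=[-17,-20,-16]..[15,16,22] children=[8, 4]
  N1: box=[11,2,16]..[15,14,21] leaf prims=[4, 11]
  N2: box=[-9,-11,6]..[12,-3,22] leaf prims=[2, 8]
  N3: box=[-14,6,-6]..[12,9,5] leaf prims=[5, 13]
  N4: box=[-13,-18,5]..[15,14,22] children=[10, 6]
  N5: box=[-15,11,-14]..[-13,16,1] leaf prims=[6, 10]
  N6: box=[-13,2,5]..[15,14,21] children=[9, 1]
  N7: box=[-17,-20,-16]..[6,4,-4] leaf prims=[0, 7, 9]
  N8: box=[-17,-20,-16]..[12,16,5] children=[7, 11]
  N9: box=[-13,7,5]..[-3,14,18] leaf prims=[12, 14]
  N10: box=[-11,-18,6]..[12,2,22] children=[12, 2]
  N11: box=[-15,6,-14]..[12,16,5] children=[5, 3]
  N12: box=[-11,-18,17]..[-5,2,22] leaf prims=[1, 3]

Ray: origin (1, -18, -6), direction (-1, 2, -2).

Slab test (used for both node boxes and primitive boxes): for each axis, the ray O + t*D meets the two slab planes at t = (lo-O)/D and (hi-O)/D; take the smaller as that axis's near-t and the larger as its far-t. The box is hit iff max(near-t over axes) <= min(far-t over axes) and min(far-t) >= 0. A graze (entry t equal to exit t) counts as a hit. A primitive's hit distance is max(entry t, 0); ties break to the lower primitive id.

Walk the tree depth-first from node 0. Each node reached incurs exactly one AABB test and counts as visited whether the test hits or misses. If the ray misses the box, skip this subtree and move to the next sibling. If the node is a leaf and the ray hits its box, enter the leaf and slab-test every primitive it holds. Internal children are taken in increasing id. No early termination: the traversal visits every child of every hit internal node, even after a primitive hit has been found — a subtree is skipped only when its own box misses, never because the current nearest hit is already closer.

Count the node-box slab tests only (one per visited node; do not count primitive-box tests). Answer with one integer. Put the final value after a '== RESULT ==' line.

Walk:
N0 x:[-14,18] y:[-1,17] z:[-14,5] -> hit [-1,5], descend [4, 8]
  N4 x:[-14,14] y:[0,16] z:[-14,-11/2] -> miss, prune
  N8 x:[-11,18] y:[-1,17] z:[-11/2,5] -> hit [-1,5], descend [7, 11]
    N7 x:[-5,18] y:[-1,11] z:[-1,5] -> hit [-1,5] leaf, test {P0(miss), P7(miss), P9(miss)}
    N11 x:[-11,16] y:[12,17] z:[-11/2,4] -> miss, prune

5 AABB tests over nodes [0, 4, 8, 7, 11]; 1 leaf entered; closest miss.

== RESULT ==
5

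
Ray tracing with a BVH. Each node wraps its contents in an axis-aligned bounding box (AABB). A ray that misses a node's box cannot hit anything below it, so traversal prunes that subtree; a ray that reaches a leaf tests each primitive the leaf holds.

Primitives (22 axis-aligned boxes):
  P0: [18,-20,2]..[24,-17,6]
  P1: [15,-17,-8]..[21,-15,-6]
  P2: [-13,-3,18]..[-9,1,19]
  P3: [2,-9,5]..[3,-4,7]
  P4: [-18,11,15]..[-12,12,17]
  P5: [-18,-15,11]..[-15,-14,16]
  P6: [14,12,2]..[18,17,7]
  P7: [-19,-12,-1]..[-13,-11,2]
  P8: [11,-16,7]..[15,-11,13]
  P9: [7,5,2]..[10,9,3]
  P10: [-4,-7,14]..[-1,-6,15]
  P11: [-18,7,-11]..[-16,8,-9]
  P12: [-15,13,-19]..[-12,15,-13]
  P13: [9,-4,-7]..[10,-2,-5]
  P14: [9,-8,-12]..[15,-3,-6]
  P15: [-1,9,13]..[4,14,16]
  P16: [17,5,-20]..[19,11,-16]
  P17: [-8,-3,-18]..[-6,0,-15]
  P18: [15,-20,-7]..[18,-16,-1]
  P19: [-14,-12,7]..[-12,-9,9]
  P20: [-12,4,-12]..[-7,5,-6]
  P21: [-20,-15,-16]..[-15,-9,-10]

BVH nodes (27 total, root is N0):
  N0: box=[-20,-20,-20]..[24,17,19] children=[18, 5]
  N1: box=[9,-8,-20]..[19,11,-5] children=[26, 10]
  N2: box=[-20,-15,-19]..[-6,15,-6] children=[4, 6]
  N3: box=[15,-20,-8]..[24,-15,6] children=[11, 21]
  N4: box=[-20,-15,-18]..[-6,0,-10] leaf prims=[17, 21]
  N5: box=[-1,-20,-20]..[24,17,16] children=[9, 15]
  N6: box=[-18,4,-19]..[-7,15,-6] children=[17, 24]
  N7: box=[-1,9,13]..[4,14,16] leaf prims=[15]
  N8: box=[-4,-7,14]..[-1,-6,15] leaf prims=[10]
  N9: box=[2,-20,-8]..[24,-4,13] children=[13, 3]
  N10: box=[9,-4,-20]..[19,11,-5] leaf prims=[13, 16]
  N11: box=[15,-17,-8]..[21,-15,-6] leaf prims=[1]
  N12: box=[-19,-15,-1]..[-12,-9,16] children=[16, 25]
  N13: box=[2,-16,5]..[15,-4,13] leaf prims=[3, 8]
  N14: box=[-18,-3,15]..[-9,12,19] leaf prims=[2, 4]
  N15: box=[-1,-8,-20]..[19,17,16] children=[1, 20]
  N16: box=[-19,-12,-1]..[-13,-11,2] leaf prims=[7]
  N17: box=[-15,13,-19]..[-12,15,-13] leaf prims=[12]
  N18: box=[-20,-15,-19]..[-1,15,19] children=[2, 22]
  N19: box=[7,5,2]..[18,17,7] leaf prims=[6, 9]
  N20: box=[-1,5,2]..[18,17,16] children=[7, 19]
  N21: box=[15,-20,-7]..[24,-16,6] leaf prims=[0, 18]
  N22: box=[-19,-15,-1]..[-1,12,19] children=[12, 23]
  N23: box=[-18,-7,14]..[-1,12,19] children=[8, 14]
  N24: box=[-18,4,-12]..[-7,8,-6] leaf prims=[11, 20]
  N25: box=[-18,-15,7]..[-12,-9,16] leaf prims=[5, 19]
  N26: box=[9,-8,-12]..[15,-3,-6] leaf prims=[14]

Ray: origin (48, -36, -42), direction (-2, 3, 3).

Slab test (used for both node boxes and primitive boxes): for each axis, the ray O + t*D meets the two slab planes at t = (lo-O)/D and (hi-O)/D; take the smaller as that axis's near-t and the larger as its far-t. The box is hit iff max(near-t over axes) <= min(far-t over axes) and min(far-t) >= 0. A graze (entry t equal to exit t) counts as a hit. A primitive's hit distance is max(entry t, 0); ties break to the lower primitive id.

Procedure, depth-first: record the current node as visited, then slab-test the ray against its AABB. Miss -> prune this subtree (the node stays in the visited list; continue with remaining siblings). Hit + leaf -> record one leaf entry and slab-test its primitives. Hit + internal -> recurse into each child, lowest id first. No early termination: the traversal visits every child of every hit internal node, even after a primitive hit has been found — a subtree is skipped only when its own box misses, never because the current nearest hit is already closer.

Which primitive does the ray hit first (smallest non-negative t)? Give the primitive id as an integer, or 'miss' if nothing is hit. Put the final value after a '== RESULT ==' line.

Walk:
N0 x:[12,34] y:[16/3,53/3] z:[22/3,61/3] -> hit [12,53/3], descend [5, 18]
  N5 x:[12,49/2] y:[16/3,53/3] z:[22/3,58/3] -> hit [12,53/3], descend [9, 15]
    N9 x:[12,23] y:[16/3,32/3] z:[34/3,55/3] -> miss, prune
    N15 x:[29/2,49/2] y:[28/3,53/3] z:[22/3,58/3] -> hit [29/2,53/3], descend [1, 20]
      N1 x:[29/2,39/2] y:[28/3,47/3] z:[22/3,37/3] -> miss, prune
      N20 x:[15,49/2] y:[41/3,53/3] z:[44/3,58/3] -> hit [15,53/3], descend [7, 19]
        N7 x:[22,49/2] y:[15,50/3] z:[55/3,58/3] -> miss, prune
        N19 x:[15,41/2] y:[41/3,53/3] z:[44/3,49/3] -> hit [15,49/3] leaf, test {P6@t=16, P9(miss)}
  N18 x:[49/2,34] y:[7,17] z:[23/3,61/3] -> miss, prune

Visited [0, 5, 9, 15, 1, 20, 7, 19, 18]. Tests: 9 box, 1 leaf. Nearest: P6.

== RESULT ==
6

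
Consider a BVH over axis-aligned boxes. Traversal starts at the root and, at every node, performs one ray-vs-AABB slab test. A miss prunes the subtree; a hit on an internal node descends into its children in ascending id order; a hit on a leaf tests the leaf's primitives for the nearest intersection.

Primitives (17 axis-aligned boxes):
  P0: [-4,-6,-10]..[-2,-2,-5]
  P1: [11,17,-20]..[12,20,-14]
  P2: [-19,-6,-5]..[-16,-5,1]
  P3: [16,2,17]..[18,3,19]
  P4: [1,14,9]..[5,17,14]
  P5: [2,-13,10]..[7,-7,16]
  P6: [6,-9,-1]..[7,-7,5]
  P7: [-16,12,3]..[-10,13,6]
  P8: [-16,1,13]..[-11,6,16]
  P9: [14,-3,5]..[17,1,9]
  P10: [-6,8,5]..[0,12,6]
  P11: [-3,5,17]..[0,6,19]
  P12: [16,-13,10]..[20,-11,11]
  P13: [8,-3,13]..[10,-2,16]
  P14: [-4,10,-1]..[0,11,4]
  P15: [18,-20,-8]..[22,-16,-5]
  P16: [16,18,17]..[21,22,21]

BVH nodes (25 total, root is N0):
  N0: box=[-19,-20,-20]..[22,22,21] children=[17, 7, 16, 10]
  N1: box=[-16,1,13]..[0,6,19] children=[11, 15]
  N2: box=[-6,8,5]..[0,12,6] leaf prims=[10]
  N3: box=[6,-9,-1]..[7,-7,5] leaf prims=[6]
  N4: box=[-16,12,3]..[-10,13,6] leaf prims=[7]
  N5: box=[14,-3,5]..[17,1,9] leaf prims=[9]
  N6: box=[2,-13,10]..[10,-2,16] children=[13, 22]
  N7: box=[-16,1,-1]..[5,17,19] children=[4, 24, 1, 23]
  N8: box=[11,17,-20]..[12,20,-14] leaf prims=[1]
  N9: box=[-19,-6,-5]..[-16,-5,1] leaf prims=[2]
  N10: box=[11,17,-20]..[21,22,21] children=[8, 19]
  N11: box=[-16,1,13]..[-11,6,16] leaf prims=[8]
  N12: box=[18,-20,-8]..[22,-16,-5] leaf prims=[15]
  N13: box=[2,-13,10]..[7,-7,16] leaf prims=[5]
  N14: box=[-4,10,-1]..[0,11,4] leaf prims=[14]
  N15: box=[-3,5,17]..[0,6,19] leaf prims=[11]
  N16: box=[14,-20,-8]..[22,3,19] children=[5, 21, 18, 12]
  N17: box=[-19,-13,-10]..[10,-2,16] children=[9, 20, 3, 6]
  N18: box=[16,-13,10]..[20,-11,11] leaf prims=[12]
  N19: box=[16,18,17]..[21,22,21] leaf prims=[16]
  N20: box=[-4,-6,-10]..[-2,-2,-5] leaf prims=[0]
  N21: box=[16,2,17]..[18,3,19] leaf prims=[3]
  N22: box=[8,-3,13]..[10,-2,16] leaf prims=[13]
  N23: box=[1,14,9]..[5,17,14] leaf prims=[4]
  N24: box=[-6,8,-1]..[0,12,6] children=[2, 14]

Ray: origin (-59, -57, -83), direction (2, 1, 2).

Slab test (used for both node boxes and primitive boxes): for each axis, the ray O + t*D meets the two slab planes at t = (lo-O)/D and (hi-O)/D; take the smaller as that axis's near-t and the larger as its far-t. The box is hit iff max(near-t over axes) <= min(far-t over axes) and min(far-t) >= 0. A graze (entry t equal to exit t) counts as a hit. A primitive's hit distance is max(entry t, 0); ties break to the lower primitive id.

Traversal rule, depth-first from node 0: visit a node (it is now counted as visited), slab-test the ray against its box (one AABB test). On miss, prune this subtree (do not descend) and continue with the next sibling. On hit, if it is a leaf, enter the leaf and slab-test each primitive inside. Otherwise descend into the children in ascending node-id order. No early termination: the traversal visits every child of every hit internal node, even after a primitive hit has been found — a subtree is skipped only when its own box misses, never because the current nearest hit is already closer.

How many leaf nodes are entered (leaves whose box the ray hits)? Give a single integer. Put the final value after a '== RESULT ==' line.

Traverse from the root:
N0 x:[20,81/2] y:[37,79] z:[63/2,52] -> hit [37,81/2], descend [7, 10, 16, 17]
  N7 x:[43/2,32] y:[58,74] z:[41,51] -> miss, prune
  N10 x:[35,40] y:[74,79] z:[63/2,52] -> miss, prune
  N16 x:[73/2,81/2] y:[37,60] z:[75/2,51] -> hit [75/2,81/2], descend [5, 12, 18, 21]
    N5 x:[73/2,38] y:[54,58] z:[44,46] -> miss, prune
    N12 x:[77/2,81/2] y:[37,41] z:[75/2,39] -> hit [77/2,39] leaf, test {P15@t=77/2}
    N18 x:[75/2,79/2] y:[44,46] z:[93/2,47] -> miss, prune
    N21 x:[75/2,77/2] y:[59,60] z:[50,51] -> miss, prune
  N17 x:[20,69/2] y:[44,55] z:[73/2,99/2] -> miss, prune

order=[0, 7, 10, 16, 5, 12, 18, 21, 17]  |boxes|=9  |leaves|=1  hit=P15

== RESULT ==
1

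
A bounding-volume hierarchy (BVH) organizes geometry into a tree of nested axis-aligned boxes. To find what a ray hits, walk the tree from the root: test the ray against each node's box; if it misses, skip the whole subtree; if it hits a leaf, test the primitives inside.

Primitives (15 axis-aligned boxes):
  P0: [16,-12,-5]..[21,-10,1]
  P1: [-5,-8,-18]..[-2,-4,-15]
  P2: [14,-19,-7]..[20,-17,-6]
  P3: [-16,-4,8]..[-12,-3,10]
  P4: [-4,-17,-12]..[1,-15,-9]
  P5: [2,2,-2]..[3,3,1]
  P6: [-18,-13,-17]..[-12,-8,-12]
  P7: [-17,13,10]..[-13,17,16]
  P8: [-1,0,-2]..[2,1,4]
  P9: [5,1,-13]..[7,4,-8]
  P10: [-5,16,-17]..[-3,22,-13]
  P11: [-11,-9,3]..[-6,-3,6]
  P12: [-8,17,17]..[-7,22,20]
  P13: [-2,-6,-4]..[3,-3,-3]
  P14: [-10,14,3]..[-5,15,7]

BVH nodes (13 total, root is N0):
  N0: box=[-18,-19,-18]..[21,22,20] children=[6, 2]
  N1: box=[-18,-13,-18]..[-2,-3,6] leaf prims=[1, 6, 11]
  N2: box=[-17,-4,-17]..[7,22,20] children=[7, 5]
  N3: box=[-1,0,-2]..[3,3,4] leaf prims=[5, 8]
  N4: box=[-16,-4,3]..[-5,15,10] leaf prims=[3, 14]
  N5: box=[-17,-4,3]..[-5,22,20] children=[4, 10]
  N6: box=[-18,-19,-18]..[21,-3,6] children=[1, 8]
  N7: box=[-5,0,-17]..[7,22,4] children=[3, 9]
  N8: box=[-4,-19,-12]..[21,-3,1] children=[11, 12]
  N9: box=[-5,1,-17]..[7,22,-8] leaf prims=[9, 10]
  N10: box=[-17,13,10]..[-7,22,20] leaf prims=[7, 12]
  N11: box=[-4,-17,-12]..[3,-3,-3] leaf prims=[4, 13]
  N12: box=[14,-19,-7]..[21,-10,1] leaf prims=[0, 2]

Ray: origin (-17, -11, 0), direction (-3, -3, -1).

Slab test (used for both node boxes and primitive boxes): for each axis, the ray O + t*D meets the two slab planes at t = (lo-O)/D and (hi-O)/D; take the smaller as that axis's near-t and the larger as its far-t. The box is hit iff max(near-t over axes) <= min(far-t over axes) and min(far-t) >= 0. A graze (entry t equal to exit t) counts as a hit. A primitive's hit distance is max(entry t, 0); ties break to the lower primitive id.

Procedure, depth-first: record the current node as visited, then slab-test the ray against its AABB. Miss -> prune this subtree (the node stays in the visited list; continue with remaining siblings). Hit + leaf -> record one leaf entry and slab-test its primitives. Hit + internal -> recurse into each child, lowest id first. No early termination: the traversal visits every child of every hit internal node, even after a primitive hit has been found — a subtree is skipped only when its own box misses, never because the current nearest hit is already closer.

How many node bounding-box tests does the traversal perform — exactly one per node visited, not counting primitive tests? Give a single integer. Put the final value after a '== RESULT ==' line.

Walk:
N0 x:[-38/3,1/3] y:[-11,8/3] z:[-20,18] -> hit [-11,1/3], descend [2, 6]
  N2 x:[-8,0] y:[-11,-7/3] z:[-20,17] -> miss, prune
  N6 x:[-38/3,1/3] y:[-8/3,8/3] z:[-6,18] -> hit [-8/3,1/3], descend [1, 8]
    N1 x:[-5,1/3] y:[-8/3,2/3] z:[-6,18] -> hit [-8/3,1/3] leaf, test {P1(miss), P6(miss), P11(miss)}
    N8 x:[-38/3,-13/3] y:[-8/3,8/3] z:[-1,12] -> miss, prune

Visited [0, 2, 6, 1, 8]. Tests: 5 box, 1 leaf. Nearest: miss.

== RESULT ==
5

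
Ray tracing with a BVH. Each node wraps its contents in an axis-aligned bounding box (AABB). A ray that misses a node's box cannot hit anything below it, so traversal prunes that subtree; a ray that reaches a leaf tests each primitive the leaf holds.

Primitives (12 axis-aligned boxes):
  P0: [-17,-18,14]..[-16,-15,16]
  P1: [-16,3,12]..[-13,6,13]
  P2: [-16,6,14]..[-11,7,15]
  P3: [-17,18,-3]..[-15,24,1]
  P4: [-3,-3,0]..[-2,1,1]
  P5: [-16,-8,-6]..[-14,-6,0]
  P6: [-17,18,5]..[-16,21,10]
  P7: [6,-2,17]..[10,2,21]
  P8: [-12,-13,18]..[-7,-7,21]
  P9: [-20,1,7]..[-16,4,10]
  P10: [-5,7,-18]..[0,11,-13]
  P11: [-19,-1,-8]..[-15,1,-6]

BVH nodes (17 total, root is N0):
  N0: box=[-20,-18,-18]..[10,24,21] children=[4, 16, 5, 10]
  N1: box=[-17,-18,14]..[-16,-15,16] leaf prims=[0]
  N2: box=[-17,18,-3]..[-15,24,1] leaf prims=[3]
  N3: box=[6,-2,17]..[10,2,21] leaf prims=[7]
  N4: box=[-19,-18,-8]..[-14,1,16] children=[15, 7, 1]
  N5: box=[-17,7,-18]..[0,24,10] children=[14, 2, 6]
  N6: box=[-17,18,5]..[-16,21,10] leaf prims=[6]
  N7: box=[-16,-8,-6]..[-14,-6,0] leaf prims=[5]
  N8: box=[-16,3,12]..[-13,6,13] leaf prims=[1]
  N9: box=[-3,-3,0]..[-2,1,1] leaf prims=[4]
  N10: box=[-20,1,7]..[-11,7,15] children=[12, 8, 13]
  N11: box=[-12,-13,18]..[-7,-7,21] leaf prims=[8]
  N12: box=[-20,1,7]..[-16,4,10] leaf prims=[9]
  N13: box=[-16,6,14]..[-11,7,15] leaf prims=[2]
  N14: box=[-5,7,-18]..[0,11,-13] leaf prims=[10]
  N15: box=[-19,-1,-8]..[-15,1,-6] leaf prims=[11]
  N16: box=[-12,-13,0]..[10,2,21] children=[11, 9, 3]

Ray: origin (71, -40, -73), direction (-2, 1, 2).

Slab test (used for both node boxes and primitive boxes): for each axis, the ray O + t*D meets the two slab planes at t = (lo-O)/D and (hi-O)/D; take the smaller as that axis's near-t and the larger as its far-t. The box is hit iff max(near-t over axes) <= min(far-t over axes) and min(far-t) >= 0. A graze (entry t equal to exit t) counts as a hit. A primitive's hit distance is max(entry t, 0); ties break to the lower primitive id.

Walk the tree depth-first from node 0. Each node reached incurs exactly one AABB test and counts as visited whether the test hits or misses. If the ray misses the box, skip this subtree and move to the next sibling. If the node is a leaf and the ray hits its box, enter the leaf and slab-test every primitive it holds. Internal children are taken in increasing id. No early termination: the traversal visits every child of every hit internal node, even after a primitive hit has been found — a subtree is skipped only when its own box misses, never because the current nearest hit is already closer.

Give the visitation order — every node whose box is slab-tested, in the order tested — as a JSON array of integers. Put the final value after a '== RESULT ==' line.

Walk:
N0 x:[61/2,91/2] y:[22,64] z:[55/2,47] -> hit [61/2,91/2], descend [4, 5, 10, 16]
  N4 x:[85/2,45] y:[22,41] z:[65/2,89/2] -> miss, prune
  N5 x:[71/2,44] y:[47,64] z:[55/2,83/2] -> miss, prune
  N10 x:[41,91/2] y:[41,47] z:[40,44] -> hit [41,44], descend [8, 12, 13]
    N8 x:[42,87/2] y:[43,46] z:[85/2,43] -> hit [43,43] leaf, test {P1@t=43}
    N12 x:[87/2,91/2] y:[41,44] z:[40,83/2] -> miss, prune
    N13 x:[41,87/2] y:[46,47] z:[87/2,44] -> miss, prune
  N16 x:[61/2,83/2] y:[27,42] z:[73/2,47] -> hit [73/2,83/2], descend [3, 9, 11]
    N3 x:[61/2,65/2] y:[38,42] z:[45,47] -> miss, prune
    N9 x:[73/2,37] y:[37,41] z:[73/2,37] -> hit [37,37] leaf, test {P4@t=37}
    N11 x:[39,83/2] y:[27,33] z:[91/2,47] -> miss, prune

Summary -> nodes [0, 4, 5, 10, 8, 12, 13, 16, 3, 9, 11]; box-tests=11; leaf-entries=2; first=P4

== RESULT ==
[0, 4, 5, 10, 8, 12, 13, 16, 3, 9, 11]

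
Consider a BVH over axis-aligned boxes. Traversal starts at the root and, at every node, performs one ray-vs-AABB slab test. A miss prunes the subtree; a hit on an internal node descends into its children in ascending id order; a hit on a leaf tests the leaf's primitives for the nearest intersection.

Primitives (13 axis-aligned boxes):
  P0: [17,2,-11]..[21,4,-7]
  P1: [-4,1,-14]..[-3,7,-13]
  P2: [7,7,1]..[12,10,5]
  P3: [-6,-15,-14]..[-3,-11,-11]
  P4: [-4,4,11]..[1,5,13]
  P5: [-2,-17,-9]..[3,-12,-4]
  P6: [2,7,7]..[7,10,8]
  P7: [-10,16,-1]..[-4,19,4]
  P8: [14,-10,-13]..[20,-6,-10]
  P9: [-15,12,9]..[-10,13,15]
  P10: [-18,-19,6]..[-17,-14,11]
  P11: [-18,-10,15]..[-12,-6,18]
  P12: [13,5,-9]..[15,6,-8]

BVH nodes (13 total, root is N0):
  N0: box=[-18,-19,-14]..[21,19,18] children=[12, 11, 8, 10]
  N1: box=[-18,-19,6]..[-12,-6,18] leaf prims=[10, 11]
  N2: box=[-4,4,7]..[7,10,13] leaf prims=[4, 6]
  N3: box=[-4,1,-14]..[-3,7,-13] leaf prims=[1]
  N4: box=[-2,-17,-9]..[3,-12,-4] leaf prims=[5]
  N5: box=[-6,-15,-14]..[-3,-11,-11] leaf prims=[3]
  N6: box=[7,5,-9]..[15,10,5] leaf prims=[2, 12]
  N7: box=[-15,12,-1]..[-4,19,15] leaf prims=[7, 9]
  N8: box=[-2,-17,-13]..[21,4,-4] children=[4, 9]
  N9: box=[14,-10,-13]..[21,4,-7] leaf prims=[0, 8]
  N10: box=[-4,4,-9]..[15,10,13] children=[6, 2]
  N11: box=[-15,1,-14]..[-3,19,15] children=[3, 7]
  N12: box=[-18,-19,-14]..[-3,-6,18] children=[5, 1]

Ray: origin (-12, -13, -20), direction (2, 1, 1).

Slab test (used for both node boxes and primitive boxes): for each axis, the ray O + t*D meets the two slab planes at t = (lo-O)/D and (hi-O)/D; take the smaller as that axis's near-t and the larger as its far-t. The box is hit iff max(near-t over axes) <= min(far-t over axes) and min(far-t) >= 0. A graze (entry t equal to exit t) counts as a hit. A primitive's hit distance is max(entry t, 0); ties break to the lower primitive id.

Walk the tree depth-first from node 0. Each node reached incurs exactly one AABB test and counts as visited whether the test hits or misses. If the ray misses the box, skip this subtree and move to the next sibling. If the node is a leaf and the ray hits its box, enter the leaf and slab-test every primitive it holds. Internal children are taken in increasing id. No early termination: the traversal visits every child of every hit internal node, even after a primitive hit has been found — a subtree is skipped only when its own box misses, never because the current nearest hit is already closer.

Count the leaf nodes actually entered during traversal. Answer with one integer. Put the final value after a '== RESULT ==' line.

Walk:
N0 x:[-3,33/2] y:[-6,32] z:[6,38] -> hit [6,33/2], descend [8, 10, 11, 12]
  N8 x:[5,33/2] y:[-4,17] z:[7,16] -> hit [7,16], descend [4, 9]
    N4 x:[5,15/2] y:[-4,1] z:[11,16] -> miss, prune
    N9 x:[13,33/2] y:[3,17] z:[7,13] -> hit [13,13] leaf, test {P0(miss), P8(miss)}
  N10 x:[4,27/2] y:[17,23] z:[11,33] -> miss, prune
  N11 x:[-3/2,9/2] y:[14,32] z:[6,35] -> miss, prune
  N12 x:[-3,9/2] y:[-6,7] z:[6,38] -> miss, prune

Visited [0, 8, 4, 9, 10, 11, 12]. Tests: 7 box, 1 leaf. Nearest: miss.

== RESULT ==
1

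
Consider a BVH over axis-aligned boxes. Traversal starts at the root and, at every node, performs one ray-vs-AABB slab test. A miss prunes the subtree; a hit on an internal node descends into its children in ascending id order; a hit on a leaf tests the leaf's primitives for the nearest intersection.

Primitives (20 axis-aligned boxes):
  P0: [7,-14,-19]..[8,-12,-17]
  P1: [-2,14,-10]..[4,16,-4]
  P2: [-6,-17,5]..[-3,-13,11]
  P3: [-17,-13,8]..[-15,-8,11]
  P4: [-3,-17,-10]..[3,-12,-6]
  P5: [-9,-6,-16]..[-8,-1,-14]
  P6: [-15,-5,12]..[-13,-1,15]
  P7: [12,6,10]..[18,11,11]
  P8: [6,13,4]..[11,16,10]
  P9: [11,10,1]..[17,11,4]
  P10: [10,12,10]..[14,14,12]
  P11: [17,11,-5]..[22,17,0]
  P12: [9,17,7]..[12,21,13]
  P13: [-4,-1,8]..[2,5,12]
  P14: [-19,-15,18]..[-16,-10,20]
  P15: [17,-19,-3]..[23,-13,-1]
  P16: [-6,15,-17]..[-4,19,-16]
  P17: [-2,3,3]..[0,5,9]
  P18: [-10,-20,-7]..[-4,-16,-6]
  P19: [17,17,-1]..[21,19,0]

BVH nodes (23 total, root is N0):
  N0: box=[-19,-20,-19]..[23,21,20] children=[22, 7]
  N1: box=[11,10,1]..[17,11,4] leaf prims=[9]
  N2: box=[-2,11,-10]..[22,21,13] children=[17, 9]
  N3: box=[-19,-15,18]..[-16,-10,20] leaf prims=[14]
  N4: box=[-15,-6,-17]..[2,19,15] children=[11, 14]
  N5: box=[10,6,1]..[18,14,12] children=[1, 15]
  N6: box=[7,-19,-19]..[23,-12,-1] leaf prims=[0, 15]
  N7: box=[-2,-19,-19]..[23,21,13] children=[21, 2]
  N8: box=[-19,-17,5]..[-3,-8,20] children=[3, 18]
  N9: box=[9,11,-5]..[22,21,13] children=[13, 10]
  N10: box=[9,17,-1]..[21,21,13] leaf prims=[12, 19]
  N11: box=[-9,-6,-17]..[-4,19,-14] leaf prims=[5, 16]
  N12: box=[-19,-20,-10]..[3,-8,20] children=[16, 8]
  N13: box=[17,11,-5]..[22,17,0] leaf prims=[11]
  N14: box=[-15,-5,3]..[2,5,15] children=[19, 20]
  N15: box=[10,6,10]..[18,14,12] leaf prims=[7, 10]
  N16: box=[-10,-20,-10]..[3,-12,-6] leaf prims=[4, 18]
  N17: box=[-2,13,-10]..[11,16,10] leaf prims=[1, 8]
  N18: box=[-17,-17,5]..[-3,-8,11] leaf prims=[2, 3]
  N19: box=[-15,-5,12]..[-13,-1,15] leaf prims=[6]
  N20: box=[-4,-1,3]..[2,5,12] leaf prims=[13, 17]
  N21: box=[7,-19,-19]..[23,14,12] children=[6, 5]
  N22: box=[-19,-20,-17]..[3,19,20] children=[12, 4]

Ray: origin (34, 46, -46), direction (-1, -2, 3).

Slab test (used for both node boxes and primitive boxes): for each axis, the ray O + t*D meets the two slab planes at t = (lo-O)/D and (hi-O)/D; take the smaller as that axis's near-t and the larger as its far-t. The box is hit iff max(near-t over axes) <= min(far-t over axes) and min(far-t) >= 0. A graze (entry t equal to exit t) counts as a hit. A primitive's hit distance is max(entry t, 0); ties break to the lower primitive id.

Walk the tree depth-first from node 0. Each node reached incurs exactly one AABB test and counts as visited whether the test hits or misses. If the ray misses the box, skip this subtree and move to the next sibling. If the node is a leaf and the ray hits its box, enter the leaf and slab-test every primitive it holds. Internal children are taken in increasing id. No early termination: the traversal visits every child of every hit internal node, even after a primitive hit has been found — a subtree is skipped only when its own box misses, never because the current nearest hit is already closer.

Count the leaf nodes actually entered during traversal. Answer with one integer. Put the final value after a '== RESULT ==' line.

Trace the traversal:
N0 x:[11,53] y:[25/2,33] z:[9,22] -> hit [25/2,22], descend [7, 22]
  N7 x:[11,36] y:[25/2,65/2] z:[9,59/3] -> hit [25/2,59/3], descend [2, 21]
    N2 x:[12,36] y:[25/2,35/2] z:[12,59/3] -> hit [25/2,35/2], descend [9, 17]
      N9 x:[12,25] y:[25/2,35/2] z:[41/3,59/3] -> hit [41/3,35/2], descend [10, 13]
        N10 x:[13,25] y:[25/2,29/2] z:[15,59/3] -> miss, prune
        N13 x:[12,17] y:[29/2,35/2] z:[41/3,46/3] -> hit [29/2,46/3] leaf, test {P11@t=29/2}
      N17 x:[23,36] y:[15,33/2] z:[12,56/3] -> miss, prune
    N21 x:[11,27] y:[16,65/2] z:[9,58/3] -> hit [16,58/3], descend [5, 6]
      N5 x:[16,24] y:[16,20] z:[47/3,58/3] -> hit [16,58/3], descend [1, 15]
        N1 x:[17,23] y:[35/2,18] z:[47/3,50/3] -> miss, prune
        N15 x:[16,24] y:[16,20] z:[56/3,58/3] -> hit [56/3,58/3] leaf, test {P7@t=56/3, P10(miss)}
      N6 x:[11,27] y:[29,65/2] z:[9,15] -> miss, prune
  N22 x:[31,53] y:[27/2,33] z:[29/3,22] -> miss, prune

Summary -> nodes [0, 7, 2, 9, 10, 13, 17, 21, 5, 1, 15, 6, 22]; box-tests=13; leaf-entries=2; first=P11

== RESULT ==
2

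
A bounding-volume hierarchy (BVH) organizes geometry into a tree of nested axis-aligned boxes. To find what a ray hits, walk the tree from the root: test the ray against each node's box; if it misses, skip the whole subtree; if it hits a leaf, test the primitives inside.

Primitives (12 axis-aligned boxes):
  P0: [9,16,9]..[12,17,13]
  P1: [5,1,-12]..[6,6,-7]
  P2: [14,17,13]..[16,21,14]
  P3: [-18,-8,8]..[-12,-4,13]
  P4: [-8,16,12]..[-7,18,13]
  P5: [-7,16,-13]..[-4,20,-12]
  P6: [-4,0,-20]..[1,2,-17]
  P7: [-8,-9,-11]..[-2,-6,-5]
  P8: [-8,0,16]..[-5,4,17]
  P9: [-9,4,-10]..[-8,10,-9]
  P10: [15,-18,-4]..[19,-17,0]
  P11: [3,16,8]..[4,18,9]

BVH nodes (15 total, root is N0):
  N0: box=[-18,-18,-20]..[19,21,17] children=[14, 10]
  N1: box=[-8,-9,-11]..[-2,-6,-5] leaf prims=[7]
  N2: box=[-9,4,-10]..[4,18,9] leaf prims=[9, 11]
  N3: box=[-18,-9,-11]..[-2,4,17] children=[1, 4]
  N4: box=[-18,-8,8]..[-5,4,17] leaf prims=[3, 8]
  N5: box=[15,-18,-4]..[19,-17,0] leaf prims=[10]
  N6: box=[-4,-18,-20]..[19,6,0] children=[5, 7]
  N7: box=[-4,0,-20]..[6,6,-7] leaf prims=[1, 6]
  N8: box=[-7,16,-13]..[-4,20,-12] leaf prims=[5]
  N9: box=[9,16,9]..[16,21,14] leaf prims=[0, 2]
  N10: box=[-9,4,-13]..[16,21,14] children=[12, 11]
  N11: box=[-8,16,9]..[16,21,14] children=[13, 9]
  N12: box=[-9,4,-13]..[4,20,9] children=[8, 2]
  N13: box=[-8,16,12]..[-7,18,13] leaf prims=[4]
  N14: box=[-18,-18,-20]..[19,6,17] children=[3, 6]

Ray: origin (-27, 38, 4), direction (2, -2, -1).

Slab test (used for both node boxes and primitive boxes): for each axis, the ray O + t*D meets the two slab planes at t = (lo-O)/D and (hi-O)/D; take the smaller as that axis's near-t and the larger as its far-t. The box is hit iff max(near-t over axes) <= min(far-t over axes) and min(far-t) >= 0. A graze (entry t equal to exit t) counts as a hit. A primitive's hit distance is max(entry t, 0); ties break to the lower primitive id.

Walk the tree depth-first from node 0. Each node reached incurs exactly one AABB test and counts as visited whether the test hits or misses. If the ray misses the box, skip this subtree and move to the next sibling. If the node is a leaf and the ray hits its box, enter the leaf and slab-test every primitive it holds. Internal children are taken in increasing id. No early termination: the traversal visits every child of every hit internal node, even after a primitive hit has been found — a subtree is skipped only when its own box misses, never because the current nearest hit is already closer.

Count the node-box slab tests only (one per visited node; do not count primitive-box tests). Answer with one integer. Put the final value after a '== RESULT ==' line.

Walk:
N0 x:[9/2,23] y:[17/2,28] z:[-13,24] -> hit [17/2,23], descend [10, 14]
  N10 x:[9,43/2] y:[17/2,17] z:[-10,17] -> hit [9,17], descend [11, 12]
    N11 x:[19/2,43/2] y:[17/2,11] z:[-10,-5] -> miss, prune
    N12 x:[9,31/2] y:[9,17] z:[-5,17] -> hit [9,31/2], descend [2, 8]
      N2 x:[9,31/2] y:[10,17] z:[-5,14] -> hit [10,14] leaf, test {P9(miss), P11(miss)}
      N8 x:[10,23/2] y:[9,11] z:[16,17] -> miss, prune
  N14 x:[9/2,23] y:[16,28] z:[-13,24] -> hit [16,23], descend [3, 6]
    N3 x:[9/2,25/2] y:[17,47/2] z:[-13,15] -> miss, prune
    N6 x:[23/2,23] y:[16,28] z:[4,24] -> hit [16,23], descend [5, 7]
      N5 x:[21,23] y:[55/2,28] z:[4,8] -> miss, prune
      N7 x:[23/2,33/2] y:[16,19] z:[11,24] -> hit [16,33/2] leaf, test {P1@t=16, P6(miss)}

Summary -> nodes [0, 10, 11, 12, 2, 8, 14, 3, 6, 5, 7]; box-tests=11; leaf-entries=2; first=P1

== RESULT ==
11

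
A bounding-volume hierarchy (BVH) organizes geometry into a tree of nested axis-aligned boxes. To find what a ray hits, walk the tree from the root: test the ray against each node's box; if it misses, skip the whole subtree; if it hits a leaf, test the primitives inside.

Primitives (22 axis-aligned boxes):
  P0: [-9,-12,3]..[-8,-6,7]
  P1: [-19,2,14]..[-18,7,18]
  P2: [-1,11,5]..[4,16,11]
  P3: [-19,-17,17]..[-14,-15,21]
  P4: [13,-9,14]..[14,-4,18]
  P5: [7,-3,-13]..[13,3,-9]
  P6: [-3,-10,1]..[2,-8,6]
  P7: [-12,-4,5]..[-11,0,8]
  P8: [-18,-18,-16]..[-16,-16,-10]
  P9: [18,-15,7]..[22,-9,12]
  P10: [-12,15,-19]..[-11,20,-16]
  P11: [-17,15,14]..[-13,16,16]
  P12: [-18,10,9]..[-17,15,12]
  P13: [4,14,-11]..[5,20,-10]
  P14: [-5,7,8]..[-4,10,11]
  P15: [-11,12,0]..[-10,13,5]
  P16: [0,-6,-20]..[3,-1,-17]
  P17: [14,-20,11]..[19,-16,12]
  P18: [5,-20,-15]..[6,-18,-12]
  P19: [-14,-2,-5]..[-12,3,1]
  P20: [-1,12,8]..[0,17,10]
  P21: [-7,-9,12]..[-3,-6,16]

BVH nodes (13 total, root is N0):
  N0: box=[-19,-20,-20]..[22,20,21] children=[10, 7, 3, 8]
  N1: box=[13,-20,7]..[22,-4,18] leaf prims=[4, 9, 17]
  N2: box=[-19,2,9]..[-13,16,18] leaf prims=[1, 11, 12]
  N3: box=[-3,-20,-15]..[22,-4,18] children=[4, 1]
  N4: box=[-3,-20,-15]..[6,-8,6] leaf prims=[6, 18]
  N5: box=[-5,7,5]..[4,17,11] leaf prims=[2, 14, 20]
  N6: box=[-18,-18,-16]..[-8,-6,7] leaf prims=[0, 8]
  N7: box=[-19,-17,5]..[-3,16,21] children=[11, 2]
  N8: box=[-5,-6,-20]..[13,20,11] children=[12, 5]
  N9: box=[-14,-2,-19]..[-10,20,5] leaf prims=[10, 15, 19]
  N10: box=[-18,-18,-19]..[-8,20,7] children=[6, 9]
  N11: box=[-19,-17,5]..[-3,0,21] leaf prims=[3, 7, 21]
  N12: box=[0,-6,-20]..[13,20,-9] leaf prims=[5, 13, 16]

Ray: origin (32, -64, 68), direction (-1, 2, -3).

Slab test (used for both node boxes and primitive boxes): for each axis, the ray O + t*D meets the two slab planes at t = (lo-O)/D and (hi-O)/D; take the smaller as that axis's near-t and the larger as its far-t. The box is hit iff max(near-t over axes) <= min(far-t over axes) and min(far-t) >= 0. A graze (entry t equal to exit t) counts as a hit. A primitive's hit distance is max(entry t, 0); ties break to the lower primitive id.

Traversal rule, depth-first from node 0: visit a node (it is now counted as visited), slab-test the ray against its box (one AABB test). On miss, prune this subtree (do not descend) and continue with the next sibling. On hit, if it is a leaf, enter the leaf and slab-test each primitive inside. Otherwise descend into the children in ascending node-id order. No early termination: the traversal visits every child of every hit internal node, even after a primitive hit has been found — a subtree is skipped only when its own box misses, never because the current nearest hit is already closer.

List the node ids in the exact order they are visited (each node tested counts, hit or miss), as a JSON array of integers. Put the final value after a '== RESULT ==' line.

Walk:
N0 x:[10,51] y:[22,42] z:[47/3,88/3] -> hit [22,88/3], descend [3, 7, 8, 10]
  N3 x:[10,35] y:[22,30] z:[50/3,83/3] -> hit [22,83/3], descend [1, 4]
    N1 x:[10,19] y:[22,30] z:[50/3,61/3] -> miss, prune
    N4 x:[26,35] y:[22,28] z:[62/3,83/3] -> hit [26,83/3] leaf, test {P6(miss), P18(miss)}
  N7 x:[35,51] y:[47/2,40] z:[47/3,21] -> miss, prune
  N8 x:[19,37] y:[29,42] z:[19,88/3] -> hit [29,88/3], descend [5, 12]
    N5 x:[28,37] y:[71/2,81/2] z:[19,21] -> miss, prune
    N12 x:[19,32] y:[29,42] z:[77/3,88/3] -> hit [29,88/3] leaf, test {P5(miss), P13(miss), P16@t=29}
  N10 x:[40,50] y:[23,42] z:[61/3,29] -> miss, prune

order=[0, 3, 1, 4, 7, 8, 5, 12, 10]  |boxes|=9  |leaves|=2  hit=P16

== RESULT ==
[0, 3, 1, 4, 7, 8, 5, 12, 10]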